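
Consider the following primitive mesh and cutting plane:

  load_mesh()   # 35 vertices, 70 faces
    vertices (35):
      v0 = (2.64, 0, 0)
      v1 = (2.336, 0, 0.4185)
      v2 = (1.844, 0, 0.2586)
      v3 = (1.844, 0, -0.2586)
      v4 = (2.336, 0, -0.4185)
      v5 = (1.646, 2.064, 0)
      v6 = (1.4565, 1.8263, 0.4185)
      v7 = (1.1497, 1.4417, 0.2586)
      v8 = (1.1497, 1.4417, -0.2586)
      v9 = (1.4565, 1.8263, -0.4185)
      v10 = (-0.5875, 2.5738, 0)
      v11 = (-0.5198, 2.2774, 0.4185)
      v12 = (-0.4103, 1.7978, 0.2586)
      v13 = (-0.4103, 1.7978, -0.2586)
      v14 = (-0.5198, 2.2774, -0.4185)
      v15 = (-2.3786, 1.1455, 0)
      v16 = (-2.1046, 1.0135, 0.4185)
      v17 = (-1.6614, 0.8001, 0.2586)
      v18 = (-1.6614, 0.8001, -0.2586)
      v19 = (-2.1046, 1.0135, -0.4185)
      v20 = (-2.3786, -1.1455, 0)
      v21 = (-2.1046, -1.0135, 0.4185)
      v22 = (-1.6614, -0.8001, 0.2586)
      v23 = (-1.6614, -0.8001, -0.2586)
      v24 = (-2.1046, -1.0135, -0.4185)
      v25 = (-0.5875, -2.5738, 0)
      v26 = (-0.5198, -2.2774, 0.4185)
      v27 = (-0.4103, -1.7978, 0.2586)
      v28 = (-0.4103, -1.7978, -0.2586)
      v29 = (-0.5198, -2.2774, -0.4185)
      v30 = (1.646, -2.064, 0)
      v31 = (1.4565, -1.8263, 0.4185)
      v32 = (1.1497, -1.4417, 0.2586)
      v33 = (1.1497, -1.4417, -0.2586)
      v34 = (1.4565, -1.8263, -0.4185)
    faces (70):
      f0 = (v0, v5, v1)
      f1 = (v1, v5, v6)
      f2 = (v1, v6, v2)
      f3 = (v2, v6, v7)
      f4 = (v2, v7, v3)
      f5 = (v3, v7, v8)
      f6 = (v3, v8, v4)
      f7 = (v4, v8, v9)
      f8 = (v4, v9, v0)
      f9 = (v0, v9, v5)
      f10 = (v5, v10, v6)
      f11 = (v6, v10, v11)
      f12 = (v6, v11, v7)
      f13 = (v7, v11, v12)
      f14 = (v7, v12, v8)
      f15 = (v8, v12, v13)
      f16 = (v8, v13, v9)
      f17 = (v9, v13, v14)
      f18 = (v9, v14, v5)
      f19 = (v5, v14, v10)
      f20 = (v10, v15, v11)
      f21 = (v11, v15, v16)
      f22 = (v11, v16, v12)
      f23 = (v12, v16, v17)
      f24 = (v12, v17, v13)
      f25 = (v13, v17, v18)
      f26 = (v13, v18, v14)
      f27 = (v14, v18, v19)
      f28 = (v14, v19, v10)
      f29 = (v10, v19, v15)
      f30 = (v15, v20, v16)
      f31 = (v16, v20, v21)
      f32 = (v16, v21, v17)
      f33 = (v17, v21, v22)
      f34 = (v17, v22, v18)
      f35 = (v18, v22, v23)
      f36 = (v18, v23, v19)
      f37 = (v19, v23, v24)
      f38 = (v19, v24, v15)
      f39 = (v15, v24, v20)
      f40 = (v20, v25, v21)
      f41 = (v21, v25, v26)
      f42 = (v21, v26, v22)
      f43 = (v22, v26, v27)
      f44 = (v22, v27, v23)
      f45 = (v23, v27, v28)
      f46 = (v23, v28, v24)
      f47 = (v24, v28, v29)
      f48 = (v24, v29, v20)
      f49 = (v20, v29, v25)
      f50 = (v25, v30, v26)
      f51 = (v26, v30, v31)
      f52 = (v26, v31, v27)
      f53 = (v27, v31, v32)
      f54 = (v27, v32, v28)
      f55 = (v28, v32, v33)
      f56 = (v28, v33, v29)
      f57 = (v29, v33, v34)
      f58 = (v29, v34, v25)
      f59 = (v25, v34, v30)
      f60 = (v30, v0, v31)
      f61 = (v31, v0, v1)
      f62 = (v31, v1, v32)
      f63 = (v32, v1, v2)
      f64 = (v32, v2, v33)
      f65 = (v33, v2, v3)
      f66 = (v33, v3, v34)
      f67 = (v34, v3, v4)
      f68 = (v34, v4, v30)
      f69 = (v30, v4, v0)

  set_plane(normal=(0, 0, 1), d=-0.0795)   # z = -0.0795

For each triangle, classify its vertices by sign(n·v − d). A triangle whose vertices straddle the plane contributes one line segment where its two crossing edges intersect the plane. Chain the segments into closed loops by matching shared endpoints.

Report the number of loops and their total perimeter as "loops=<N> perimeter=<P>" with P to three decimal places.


loops=2 perimeter=26.887

Straddling triangles (28 of 70):
  (v2,v7,v3) [++-] → (1.60357, 0.499243, -0.0795)–(1.844, 0, -0.0795)  len=0.5541
  (v3,v7,v8) [-+-] → (1.60357, 0.499243, -0.0795)–(1.1497, 1.4417, -0.0795)  len=1.0461
  (v4,v9,v0) [--+] → (2.41518, 0.346932, -0.0795)–(2.58225, 0, -0.0795)  len=0.3851
  (v0,v9,v5) [+-+] → (2.41518, 0.346932, -0.0795)–(1.61, 2.01885, -0.0795)  len=1.8557
  (v7,v12,v8) [++-] → (0.609491, 1.56501, -0.0795)–(1.1497, 1.4417, -0.0795)  len=0.5541
  (v8,v12,v13) [-+-] → (0.609491, 1.56501, -0.0795)–(-0.4103, 1.7978, -0.0795)  len=1.0460
  (v9,v14,v5) [--+] → (1.23458, 2.10454, -0.0795)–(1.61, 2.01885, -0.0795)  len=0.3851
  (v5,v14,v10) [+-+] → (1.23458, 2.10454, -0.0795)–(-0.574639, 2.51749, -0.0795)  len=1.8557
  (v12,v17,v13) [++-] → (-0.843541, 1.45231, -0.0795)–(-0.4103, 1.7978, -0.0795)  len=0.5541
  (v13,v17,v18) [-+-] → (-0.843541, 1.45231, -0.0795)–(-1.6614, 0.8001, -0.0795)  len=1.0461
  (v14,v19,v10) [--+] → (-0.875695, 2.2774, -0.0795)–(-0.574639, 2.51749, -0.0795)  len=0.3851
  (v10,v19,v15) [+-+] → (-0.875695, 2.2774, -0.0795)–(-2.32655, 1.12042, -0.0795)  len=1.8557
  (v17,v22,v18) [++-] → (-1.6614, 0.24597, -0.0795)–(-1.6614, 0.8001, -0.0795)  len=0.5541
  (v18,v22,v23) [-+-] → (-1.6614, 0.24597, -0.0795)–(-1.6614, -0.8001, -0.0795)  len=1.0461
  (v19,v24,v15) [--+] → (-2.32655, 0.735367, -0.0795)–(-2.32655, 1.12042, -0.0795)  len=0.3851
  (v15,v24,v20) [+-+] → (-2.32655, 0.735367, -0.0795)–(-2.32655, -1.12042, -0.0795)  len=1.8558
  (v22,v27,v23) [++-] → (-1.22816, -1.14559, -0.0795)–(-1.6614, -0.8001, -0.0795)  len=0.5541
  (v23,v27,v28) [-+-] → (-1.22816, -1.14559, -0.0795)–(-0.4103, -1.7978, -0.0795)  len=1.0461
  (v24,v29,v20) [--+] → (-2.02549, -1.36052, -0.0795)–(-2.32655, -1.12042, -0.0795)  len=0.3851
  (v20,v29,v25) [+-+] → (-2.02549, -1.36052, -0.0795)–(-0.574639, -2.51749, -0.0795)  len=1.8557
  (v27,v32,v28) [++-] → (0.129909, -1.67449, -0.0795)–(-0.4103, -1.7978, -0.0795)  len=0.5541
  (v28,v32,v33) [-+-] → (0.129909, -1.67449, -0.0795)–(1.1497, -1.4417, -0.0795)  len=1.0460
  (v29,v34,v25) [--+] → (-0.199213, -2.4318, -0.0795)–(-0.574639, -2.51749, -0.0795)  len=0.3851
  (v25,v34,v30) [+-+] → (-0.199213, -2.4318, -0.0795)–(1.61, -2.01885, -0.0795)  len=1.8557
  (v32,v2,v33) [++-] → (1.39013, -0.942457, -0.0795)–(1.1497, -1.4417, -0.0795)  len=0.5541
  (v33,v2,v3) [-+-] → (1.39013, -0.942457, -0.0795)–(1.844, 0, -0.0795)  len=1.0461
  (v34,v4,v30) [--+] → (1.77708, -1.67191, -0.0795)–(1.61, -2.01885, -0.0795)  len=0.3851
  (v30,v4,v0) [+-+] → (1.77708, -1.67191, -0.0795)–(2.58225, 0, -0.0795)  len=1.8557

Chained into 2 loop(s):
  loop 1: 14 segments, perimeter = 11.2012
  loop 2: 14 segments, perimeter = 15.6855
Total perimeter = 26.887


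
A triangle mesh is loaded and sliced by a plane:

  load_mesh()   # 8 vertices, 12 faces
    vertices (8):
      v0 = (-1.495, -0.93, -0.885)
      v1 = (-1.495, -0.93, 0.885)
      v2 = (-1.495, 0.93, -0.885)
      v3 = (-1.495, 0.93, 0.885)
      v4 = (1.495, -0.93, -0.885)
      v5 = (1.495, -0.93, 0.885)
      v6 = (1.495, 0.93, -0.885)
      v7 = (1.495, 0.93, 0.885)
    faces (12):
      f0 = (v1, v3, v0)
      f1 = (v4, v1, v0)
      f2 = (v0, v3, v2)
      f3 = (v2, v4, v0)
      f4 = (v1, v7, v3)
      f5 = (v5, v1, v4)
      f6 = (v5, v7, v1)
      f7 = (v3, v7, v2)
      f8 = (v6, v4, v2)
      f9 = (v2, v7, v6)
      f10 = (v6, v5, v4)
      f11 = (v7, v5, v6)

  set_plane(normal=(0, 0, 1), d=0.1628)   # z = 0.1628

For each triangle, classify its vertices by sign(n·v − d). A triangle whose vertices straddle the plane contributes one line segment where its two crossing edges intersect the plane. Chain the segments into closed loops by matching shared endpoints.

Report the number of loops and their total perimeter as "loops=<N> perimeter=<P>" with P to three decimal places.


loops=1 perimeter=9.700

Straddling triangles (8 of 12):
  (v1,v3,v0) [++-] → (-1.495, 0.171078, 0.1628)–(-1.495, -0.93, 0.1628)  len=1.1011
  (v4,v1,v0) [-+-] → (-0.275012, -0.93, 0.1628)–(-1.495, -0.93, 0.1628)  len=1.2200
  (v0,v3,v2) [-+-] → (-1.495, 0.171078, 0.1628)–(-1.495, 0.93, 0.1628)  len=0.7589
  (v5,v1,v4) [++-] → (-0.275012, -0.93, 0.1628)–(1.495, -0.93, 0.1628)  len=1.7700
  (v3,v7,v2) [++-] → (0.275012, 0.93, 0.1628)–(-1.495, 0.93, 0.1628)  len=1.7700
  (v2,v7,v6) [-+-] → (0.275012, 0.93, 0.1628)–(1.495, 0.93, 0.1628)  len=1.2200
  (v6,v5,v4) [-+-] → (1.495, -0.171078, 0.1628)–(1.495, -0.93, 0.1628)  len=0.7589
  (v7,v5,v6) [++-] → (1.495, -0.171078, 0.1628)–(1.495, 0.93, 0.1628)  len=1.1011

Chained into 1 loop(s):
  loop 1: 8 segments, perimeter = 9.7000
Total perimeter = 9.700


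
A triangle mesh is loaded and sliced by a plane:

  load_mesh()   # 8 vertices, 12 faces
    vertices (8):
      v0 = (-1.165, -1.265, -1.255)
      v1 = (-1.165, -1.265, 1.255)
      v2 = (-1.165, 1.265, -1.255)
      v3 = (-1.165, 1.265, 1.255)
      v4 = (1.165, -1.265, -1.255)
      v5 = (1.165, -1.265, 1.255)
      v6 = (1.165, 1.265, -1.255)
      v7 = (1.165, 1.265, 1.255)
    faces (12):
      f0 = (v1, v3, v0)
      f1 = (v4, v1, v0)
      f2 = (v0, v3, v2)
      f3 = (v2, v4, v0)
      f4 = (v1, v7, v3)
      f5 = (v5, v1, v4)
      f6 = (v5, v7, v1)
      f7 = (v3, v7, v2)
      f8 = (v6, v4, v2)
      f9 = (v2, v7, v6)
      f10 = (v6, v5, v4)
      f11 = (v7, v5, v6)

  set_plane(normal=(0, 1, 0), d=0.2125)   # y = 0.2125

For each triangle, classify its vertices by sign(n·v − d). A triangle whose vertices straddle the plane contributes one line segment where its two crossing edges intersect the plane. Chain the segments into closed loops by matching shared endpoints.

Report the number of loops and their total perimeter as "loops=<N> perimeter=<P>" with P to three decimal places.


loops=1 perimeter=9.680

Straddling triangles (8 of 12):
  (v1,v3,v0) [-+-] → (-1.165, 0.2125, 1.255)–(-1.165, 0.2125, 0.21082)  len=1.0442
  (v0,v3,v2) [-++] → (-1.165, 0.2125, 0.21082)–(-1.165, 0.2125, -1.255)  len=1.4658
  (v2,v4,v0) [+--] → (-0.195702, 0.2125, -1.255)–(-1.165, 0.2125, -1.255)  len=0.9693
  (v1,v7,v3) [-++] → (0.195702, 0.2125, 1.255)–(-1.165, 0.2125, 1.255)  len=1.3607
  (v5,v7,v1) [-+-] → (1.165, 0.2125, 1.255)–(0.195702, 0.2125, 1.255)  len=0.9693
  (v6,v4,v2) [+-+] → (1.165, 0.2125, -1.255)–(-0.195702, 0.2125, -1.255)  len=1.3607
  (v6,v5,v4) [+--] → (1.165, 0.2125, -0.21082)–(1.165, 0.2125, -1.255)  len=1.0442
  (v7,v5,v6) [+-+] → (1.165, 0.2125, 1.255)–(1.165, 0.2125, -0.21082)  len=1.4658

Chained into 1 loop(s):
  loop 1: 8 segments, perimeter = 9.6800
Total perimeter = 9.680


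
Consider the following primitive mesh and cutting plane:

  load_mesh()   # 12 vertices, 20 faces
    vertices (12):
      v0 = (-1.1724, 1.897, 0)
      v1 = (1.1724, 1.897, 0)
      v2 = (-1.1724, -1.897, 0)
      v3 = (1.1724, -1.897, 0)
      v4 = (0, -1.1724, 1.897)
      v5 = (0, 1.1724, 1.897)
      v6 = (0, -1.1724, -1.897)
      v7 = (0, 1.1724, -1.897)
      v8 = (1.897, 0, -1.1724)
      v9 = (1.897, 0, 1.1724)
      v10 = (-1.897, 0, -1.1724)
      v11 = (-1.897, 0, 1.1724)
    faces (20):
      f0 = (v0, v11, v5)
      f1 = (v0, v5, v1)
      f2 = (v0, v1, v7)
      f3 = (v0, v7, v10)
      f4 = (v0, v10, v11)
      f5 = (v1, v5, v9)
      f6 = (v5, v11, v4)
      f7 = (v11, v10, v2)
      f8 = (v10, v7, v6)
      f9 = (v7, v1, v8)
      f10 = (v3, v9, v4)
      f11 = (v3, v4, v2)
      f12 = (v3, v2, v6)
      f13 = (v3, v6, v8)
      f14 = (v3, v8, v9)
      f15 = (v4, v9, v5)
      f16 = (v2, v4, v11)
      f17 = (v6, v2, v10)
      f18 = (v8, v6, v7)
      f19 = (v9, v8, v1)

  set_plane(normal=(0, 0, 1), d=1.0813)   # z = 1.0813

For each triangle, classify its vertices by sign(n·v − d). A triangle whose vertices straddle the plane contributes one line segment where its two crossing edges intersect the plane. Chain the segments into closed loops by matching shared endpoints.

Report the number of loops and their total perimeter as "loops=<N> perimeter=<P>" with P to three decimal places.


loops=1 perimeter=10.208

Straddling triangles (10 of 20):
  (v0,v11,v5) [-++] → (-1.8407, 0.147404, 1.0813)–(-0.504126, 1.48397, 1.0813)  len=1.8902
  (v0,v5,v1) [-+-] → (-0.504126, 1.48397, 1.0813)–(0.504126, 1.48397, 1.0813)  len=1.0083
  (v0,v10,v11) [--+] → (-1.897, 0, 1.0813)–(-1.8407, 0.147404, 1.0813)  len=0.1578
  (v1,v5,v9) [-++] → (0.504126, 1.48397, 1.0813)–(1.8407, 0.147404, 1.0813)  len=1.8902
  (v11,v10,v2) [+--] → (-1.897, 0, 1.0813)–(-1.8407, -0.147404, 1.0813)  len=0.1578
  (v3,v9,v4) [-++] → (1.8407, -0.147404, 1.0813)–(0.504126, -1.48397, 1.0813)  len=1.8902
  (v3,v4,v2) [-+-] → (0.504126, -1.48397, 1.0813)–(-0.504126, -1.48397, 1.0813)  len=1.0083
  (v3,v8,v9) [--+] → (1.897, 0, 1.0813)–(1.8407, -0.147404, 1.0813)  len=0.1578
  (v2,v4,v11) [-++] → (-0.504126, -1.48397, 1.0813)–(-1.8407, -0.147404, 1.0813)  len=1.8902
  (v9,v8,v1) [+--] → (1.897, 0, 1.0813)–(1.8407, 0.147404, 1.0813)  len=0.1578

Chained into 1 loop(s):
  loop 1: 10 segments, perimeter = 10.2085
Total perimeter = 10.208


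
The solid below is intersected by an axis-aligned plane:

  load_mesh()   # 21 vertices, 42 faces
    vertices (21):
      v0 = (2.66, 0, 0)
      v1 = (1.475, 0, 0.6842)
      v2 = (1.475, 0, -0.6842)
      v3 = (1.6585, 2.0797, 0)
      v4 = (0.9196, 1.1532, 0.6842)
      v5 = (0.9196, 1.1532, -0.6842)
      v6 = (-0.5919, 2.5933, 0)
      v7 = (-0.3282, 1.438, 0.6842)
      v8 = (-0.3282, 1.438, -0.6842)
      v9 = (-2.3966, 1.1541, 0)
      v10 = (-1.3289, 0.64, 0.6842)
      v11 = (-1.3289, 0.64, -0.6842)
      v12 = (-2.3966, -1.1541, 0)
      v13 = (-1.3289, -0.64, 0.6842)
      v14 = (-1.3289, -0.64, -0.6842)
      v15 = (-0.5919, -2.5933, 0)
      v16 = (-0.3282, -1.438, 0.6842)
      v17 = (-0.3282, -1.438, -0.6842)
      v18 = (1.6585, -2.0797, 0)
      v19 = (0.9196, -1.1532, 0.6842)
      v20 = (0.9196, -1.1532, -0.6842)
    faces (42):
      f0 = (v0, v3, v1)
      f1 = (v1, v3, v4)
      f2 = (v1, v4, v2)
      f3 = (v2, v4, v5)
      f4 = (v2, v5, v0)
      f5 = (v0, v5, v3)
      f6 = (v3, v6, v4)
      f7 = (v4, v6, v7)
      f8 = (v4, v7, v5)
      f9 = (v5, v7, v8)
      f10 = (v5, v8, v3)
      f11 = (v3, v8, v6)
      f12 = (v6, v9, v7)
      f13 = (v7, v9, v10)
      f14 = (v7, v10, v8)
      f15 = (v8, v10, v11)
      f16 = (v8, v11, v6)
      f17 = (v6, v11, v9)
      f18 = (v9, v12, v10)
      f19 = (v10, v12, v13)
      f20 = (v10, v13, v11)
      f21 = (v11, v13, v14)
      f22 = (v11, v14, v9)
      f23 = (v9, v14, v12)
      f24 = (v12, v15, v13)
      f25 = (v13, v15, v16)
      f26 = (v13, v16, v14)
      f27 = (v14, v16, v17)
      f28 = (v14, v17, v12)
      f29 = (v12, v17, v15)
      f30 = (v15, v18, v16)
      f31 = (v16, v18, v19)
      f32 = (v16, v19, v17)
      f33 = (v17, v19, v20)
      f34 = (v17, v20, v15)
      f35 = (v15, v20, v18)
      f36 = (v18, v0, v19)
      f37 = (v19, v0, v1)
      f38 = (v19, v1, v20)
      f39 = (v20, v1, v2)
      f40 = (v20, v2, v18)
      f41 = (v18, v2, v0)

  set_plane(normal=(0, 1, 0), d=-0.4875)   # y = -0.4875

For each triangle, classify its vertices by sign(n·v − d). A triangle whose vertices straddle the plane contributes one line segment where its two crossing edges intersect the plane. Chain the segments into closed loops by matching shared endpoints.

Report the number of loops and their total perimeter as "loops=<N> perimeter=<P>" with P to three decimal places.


loops=2 perimeter=8.010

Straddling triangles (12 of 42):
  (v9,v12,v10) [+-+] → (-2.3966, -0.4875, 0)–(-1.99989, -0.4875, 0.254215)  len=0.4712
  (v10,v12,v13) [+--] → (-1.99989, -0.4875, 0.254215)–(-1.3289, -0.4875, 0.6842)  len=0.7969
  (v10,v13,v11) [+-+] → (-1.3289, -0.4875, 0.6842)–(-1.3289, -0.4875, 0.521168)  len=0.1630
  (v11,v13,v14) [+--] → (-1.3289, -0.4875, 0.521168)–(-1.3289, -0.4875, -0.6842)  len=1.2054
  (v11,v14,v9) [+-+] → (-1.3289, -0.4875, -0.6842)–(-1.41966, -0.4875, -0.626042)  len=0.1078
  (v9,v14,v12) [+--] → (-1.41966, -0.4875, -0.626042)–(-2.3966, -0.4875, 0)  len=1.1603
  (v18,v0,v19) [-+-] → (2.42524, -0.4875, 0)–(1.92427, -0.4875, 0.289236)  len=0.5785
  (v19,v0,v1) [-++] → (1.92427, -0.4875, 0.289236)–(1.24021, -0.4875, 0.6842)  len=0.7899
  (v19,v1,v20) [-+-] → (1.24021, -0.4875, 0.6842)–(1.24021, -0.4875, 0.105727)  len=0.5785
  (v20,v1,v2) [-++] → (1.24021, -0.4875, 0.105727)–(1.24021, -0.4875, -0.6842)  len=0.7899
  (v20,v2,v18) [-+-] → (1.24021, -0.4875, -0.6842)–(1.51801, -0.4875, -0.523817)  len=0.3208
  (v18,v2,v0) [-++] → (1.51801, -0.4875, -0.523817)–(2.42524, -0.4875, 0)  len=1.0476

Chained into 2 loop(s):
  loop 1: 6 segments, perimeter = 3.9046
  loop 2: 6 segments, perimeter = 4.1051
Total perimeter = 8.010


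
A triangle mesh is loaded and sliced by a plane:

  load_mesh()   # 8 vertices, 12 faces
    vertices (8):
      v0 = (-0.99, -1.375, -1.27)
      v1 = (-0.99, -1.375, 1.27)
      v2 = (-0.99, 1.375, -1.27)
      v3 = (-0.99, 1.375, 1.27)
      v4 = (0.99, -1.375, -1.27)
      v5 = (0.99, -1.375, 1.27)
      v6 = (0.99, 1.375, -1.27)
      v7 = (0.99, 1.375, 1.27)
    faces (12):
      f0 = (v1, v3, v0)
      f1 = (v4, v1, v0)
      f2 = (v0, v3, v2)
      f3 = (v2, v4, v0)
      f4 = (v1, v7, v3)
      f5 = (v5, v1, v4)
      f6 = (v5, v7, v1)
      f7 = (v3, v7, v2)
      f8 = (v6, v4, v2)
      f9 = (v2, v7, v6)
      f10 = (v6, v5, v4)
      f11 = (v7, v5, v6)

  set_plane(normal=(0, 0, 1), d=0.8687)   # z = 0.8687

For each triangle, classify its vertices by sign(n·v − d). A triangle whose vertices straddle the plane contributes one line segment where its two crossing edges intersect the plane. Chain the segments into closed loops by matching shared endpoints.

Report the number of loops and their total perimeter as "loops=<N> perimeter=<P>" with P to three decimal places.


loops=1 perimeter=9.460

Straddling triangles (8 of 12):
  (v1,v3,v0) [++-] → (-0.99, 0.940522, 0.8687)–(-0.99, -1.375, 0.8687)  len=2.3155
  (v4,v1,v0) [-+-] → (-0.677176, -1.375, 0.8687)–(-0.99, -1.375, 0.8687)  len=0.3128
  (v0,v3,v2) [-+-] → (-0.99, 0.940522, 0.8687)–(-0.99, 1.375, 0.8687)  len=0.4345
  (v5,v1,v4) [++-] → (-0.677176, -1.375, 0.8687)–(0.99, -1.375, 0.8687)  len=1.6672
  (v3,v7,v2) [++-] → (0.677176, 1.375, 0.8687)–(-0.99, 1.375, 0.8687)  len=1.6672
  (v2,v7,v6) [-+-] → (0.677176, 1.375, 0.8687)–(0.99, 1.375, 0.8687)  len=0.3128
  (v6,v5,v4) [-+-] → (0.99, -0.940522, 0.8687)–(0.99, -1.375, 0.8687)  len=0.4345
  (v7,v5,v6) [++-] → (0.99, -0.940522, 0.8687)–(0.99, 1.375, 0.8687)  len=2.3155

Chained into 1 loop(s):
  loop 1: 8 segments, perimeter = 9.4600
Total perimeter = 9.460


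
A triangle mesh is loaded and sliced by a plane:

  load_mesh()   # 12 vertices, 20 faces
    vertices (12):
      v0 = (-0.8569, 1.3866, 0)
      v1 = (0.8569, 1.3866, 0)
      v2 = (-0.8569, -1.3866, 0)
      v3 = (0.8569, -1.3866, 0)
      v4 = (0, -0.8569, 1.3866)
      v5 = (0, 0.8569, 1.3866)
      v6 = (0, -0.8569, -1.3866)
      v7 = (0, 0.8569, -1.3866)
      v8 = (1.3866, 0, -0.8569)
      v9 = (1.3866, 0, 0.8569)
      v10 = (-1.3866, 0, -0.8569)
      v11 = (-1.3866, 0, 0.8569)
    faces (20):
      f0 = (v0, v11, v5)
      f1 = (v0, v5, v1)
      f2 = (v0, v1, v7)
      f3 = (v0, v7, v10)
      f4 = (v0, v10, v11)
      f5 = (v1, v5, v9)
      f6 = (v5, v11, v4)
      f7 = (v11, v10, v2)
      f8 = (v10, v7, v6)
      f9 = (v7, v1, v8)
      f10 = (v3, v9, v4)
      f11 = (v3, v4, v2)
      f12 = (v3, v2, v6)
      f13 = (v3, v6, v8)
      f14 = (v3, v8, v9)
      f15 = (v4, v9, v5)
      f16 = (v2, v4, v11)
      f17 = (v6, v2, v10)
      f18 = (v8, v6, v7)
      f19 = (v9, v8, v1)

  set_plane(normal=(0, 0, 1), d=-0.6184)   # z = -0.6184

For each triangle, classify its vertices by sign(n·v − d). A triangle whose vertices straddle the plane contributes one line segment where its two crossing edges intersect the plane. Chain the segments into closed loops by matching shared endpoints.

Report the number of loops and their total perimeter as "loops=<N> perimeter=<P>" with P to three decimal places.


loops=1 perimeter=7.876

Straddling triangles (10 of 20):
  (v0,v1,v7) [++-] → (0.474737, 1.15036, -0.6184)–(-0.474737, 1.15036, -0.6184)  len=0.9495
  (v0,v7,v10) [+--] → (-0.474737, 1.15036, -0.6184)–(-1.23917, 0.385931, -0.6184)  len=1.0811
  (v0,v10,v11) [+-+] → (-1.23917, 0.385931, -0.6184)–(-1.3866, 0, -0.6184)  len=0.4131
  (v11,v10,v2) [+-+] → (-1.3866, 0, -0.6184)–(-1.23917, -0.385931, -0.6184)  len=0.4131
  (v7,v1,v8) [-+-] → (0.474737, 1.15036, -0.6184)–(1.23917, 0.385931, -0.6184)  len=1.0811
  (v3,v2,v6) [++-] → (-0.474737, -1.15036, -0.6184)–(0.474737, -1.15036, -0.6184)  len=0.9495
  (v3,v6,v8) [+--] → (0.474737, -1.15036, -0.6184)–(1.23917, -0.385931, -0.6184)  len=1.0811
  (v3,v8,v9) [+-+] → (1.23917, -0.385931, -0.6184)–(1.3866, 0, -0.6184)  len=0.4131
  (v6,v2,v10) [-+-] → (-0.474737, -1.15036, -0.6184)–(-1.23917, -0.385931, -0.6184)  len=1.0811
  (v9,v8,v1) [+-+] → (1.3866, 0, -0.6184)–(1.23917, 0.385931, -0.6184)  len=0.4131

Chained into 1 loop(s):
  loop 1: 10 segments, perimeter = 7.8758
Total perimeter = 7.876


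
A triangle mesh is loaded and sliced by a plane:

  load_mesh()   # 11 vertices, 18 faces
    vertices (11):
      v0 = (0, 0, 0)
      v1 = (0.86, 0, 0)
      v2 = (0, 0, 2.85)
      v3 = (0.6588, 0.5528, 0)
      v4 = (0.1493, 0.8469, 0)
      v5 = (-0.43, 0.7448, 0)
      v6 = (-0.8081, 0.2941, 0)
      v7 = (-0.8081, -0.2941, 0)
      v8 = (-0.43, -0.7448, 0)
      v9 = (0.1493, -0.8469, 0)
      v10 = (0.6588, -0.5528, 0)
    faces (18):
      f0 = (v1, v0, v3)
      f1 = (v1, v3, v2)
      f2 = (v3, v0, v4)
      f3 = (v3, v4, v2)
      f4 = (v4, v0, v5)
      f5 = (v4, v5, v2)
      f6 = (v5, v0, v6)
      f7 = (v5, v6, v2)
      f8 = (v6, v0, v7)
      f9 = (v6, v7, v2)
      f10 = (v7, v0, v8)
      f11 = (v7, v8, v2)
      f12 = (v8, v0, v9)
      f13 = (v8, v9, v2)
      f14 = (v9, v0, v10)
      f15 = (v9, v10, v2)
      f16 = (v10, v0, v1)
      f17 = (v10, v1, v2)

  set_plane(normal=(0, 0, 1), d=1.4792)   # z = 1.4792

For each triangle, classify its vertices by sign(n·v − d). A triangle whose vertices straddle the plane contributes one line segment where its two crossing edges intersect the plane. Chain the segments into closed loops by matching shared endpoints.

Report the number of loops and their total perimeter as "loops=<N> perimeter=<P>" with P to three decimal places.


Straddling triangles (9 of 18):
  (v1,v3,v2) [--+] → (0.316871, 0.265887, 1.4792)–(0.413645, 0, 1.4792)  len=0.2830
  (v3,v4,v2) [--+] → (0.0718107, 0.407344, 1.4792)–(0.316871, 0.265887, 1.4792)  len=0.2830
  (v4,v5,v2) [--+] → (-0.206822, 0.358236, 1.4792)–(0.0718107, 0.407344, 1.4792)  len=0.2829
  (v5,v6,v2) [--+] → (-0.388682, 0.141457, 1.4792)–(-0.206822, 0.358236, 1.4792)  len=0.2830
  (v6,v7,v2) [--+] → (-0.388682, -0.141457, 1.4792)–(-0.388682, 0.141457, 1.4792)  len=0.2829
  (v7,v8,v2) [--+] → (-0.206822, -0.358236, 1.4792)–(-0.388682, -0.141457, 1.4792)  len=0.2830
  (v8,v9,v2) [--+] → (0.0718107, -0.407344, 1.4792)–(-0.206822, -0.358236, 1.4792)  len=0.2829
  (v9,v10,v2) [--+] → (0.316871, -0.265887, 1.4792)–(0.0718107, -0.407344, 1.4792)  len=0.2830
  (v10,v1,v2) [--+] → (0.413645, 0, 1.4792)–(0.316871, -0.265887, 1.4792)  len=0.2830

Chained into 1 loop(s):
  loop 1: 9 segments, perimeter = 2.5465
Total perimeter = 2.547

loops=1 perimeter=2.547


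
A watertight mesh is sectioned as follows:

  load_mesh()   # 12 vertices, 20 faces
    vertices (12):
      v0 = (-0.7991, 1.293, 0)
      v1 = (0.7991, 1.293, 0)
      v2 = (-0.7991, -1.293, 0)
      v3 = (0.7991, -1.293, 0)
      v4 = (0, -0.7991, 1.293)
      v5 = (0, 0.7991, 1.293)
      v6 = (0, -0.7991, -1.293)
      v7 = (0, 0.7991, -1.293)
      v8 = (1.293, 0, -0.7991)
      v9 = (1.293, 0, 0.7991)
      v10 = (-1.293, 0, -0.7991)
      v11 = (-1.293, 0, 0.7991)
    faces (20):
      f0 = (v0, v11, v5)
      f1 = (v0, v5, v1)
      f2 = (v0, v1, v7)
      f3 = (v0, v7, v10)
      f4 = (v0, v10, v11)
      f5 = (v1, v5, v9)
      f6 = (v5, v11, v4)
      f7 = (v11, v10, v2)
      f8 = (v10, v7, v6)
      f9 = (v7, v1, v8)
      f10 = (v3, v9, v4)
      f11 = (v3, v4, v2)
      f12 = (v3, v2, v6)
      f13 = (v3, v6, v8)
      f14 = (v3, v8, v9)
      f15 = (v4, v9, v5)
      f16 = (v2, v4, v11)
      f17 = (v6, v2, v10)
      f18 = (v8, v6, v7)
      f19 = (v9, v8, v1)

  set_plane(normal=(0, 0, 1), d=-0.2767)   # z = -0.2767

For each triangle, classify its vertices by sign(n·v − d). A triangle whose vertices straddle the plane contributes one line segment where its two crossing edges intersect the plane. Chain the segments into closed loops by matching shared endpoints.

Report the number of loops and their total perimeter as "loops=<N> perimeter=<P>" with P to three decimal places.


loops=1 perimeter=8.067

Straddling triangles (10 of 20):
  (v0,v1,v7) [++-] → (0.628094, 1.18731, -0.2767)–(-0.628094, 1.18731, -0.2767)  len=1.2562
  (v0,v7,v10) [+--] → (-0.628094, 1.18731, -0.2767)–(-0.97012, 0.84528, -0.2767)  len=0.4837
  (v0,v10,v11) [+-+] → (-0.97012, 0.84528, -0.2767)–(-1.293, 0, -0.2767)  len=0.9048
  (v11,v10,v2) [+-+] → (-1.293, 0, -0.2767)–(-0.97012, -0.84528, -0.2767)  len=0.9048
  (v7,v1,v8) [-+-] → (0.628094, 1.18731, -0.2767)–(0.97012, 0.84528, -0.2767)  len=0.4837
  (v3,v2,v6) [++-] → (-0.628094, -1.18731, -0.2767)–(0.628094, -1.18731, -0.2767)  len=1.2562
  (v3,v6,v8) [+--] → (0.628094, -1.18731, -0.2767)–(0.97012, -0.84528, -0.2767)  len=0.4837
  (v3,v8,v9) [+-+] → (0.97012, -0.84528, -0.2767)–(1.293, 0, -0.2767)  len=0.9048
  (v6,v2,v10) [-+-] → (-0.628094, -1.18731, -0.2767)–(-0.97012, -0.84528, -0.2767)  len=0.4837
  (v9,v8,v1) [+-+] → (1.293, 0, -0.2767)–(0.97012, 0.84528, -0.2767)  len=0.9048

Chained into 1 loop(s):
  loop 1: 10 segments, perimeter = 8.0666
Total perimeter = 8.067


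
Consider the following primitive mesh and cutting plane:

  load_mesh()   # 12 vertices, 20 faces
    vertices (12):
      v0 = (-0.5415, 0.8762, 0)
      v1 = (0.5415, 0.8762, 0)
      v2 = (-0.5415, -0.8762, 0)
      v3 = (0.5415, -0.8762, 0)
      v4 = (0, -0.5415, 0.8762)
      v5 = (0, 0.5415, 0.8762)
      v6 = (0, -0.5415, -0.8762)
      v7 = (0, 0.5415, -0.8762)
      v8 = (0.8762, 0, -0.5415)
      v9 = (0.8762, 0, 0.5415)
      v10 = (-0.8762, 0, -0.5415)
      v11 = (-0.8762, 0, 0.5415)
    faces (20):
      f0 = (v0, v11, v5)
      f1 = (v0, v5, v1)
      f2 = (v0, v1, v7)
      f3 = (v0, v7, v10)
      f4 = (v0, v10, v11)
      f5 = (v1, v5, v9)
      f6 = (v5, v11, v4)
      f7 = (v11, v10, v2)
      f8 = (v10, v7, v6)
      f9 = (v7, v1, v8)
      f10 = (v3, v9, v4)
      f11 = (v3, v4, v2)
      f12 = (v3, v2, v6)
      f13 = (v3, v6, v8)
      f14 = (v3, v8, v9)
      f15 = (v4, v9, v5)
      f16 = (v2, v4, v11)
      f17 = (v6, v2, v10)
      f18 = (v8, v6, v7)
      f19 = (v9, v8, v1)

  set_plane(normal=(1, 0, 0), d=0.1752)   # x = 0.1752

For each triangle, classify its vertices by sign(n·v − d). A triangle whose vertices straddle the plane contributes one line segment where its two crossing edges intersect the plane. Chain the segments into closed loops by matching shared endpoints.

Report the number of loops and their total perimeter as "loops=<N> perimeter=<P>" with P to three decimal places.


loops=1 perimeter=5.496

Straddling triangles (10 of 20):
  (v0,v5,v1) [--+] → (0.1752, 0.649791, 0.592709)–(0.1752, 0.8762, 0)  len=0.6345
  (v0,v1,v7) [-+-] → (0.1752, 0.8762, 0)–(0.1752, 0.649791, -0.592709)  len=0.6345
  (v1,v5,v9) [+-+] → (0.1752, 0.649791, 0.592709)–(0.1752, 0.433225, 0.809275)  len=0.3063
  (v7,v1,v8) [-++] → (0.1752, 0.649791, -0.592709)–(0.1752, 0.433225, -0.809275)  len=0.3063
  (v3,v9,v4) [++-] → (0.1752, -0.433225, 0.809275)–(0.1752, -0.649791, 0.592709)  len=0.3063
  (v3,v4,v2) [+--] → (0.1752, -0.649791, 0.592709)–(0.1752, -0.8762, 0)  len=0.6345
  (v3,v2,v6) [+--] → (0.1752, -0.8762, 0)–(0.1752, -0.649791, -0.592709)  len=0.6345
  (v3,v6,v8) [+-+] → (0.1752, -0.649791, -0.592709)–(0.1752, -0.433225, -0.809275)  len=0.3063
  (v4,v9,v5) [-+-] → (0.1752, -0.433225, 0.809275)–(0.1752, 0.433225, 0.809275)  len=0.8664
  (v8,v6,v7) [+--] → (0.1752, -0.433225, -0.809275)–(0.1752, 0.433225, -0.809275)  len=0.8664

Chained into 1 loop(s):
  loop 1: 10 segments, perimeter = 5.4959
Total perimeter = 5.496


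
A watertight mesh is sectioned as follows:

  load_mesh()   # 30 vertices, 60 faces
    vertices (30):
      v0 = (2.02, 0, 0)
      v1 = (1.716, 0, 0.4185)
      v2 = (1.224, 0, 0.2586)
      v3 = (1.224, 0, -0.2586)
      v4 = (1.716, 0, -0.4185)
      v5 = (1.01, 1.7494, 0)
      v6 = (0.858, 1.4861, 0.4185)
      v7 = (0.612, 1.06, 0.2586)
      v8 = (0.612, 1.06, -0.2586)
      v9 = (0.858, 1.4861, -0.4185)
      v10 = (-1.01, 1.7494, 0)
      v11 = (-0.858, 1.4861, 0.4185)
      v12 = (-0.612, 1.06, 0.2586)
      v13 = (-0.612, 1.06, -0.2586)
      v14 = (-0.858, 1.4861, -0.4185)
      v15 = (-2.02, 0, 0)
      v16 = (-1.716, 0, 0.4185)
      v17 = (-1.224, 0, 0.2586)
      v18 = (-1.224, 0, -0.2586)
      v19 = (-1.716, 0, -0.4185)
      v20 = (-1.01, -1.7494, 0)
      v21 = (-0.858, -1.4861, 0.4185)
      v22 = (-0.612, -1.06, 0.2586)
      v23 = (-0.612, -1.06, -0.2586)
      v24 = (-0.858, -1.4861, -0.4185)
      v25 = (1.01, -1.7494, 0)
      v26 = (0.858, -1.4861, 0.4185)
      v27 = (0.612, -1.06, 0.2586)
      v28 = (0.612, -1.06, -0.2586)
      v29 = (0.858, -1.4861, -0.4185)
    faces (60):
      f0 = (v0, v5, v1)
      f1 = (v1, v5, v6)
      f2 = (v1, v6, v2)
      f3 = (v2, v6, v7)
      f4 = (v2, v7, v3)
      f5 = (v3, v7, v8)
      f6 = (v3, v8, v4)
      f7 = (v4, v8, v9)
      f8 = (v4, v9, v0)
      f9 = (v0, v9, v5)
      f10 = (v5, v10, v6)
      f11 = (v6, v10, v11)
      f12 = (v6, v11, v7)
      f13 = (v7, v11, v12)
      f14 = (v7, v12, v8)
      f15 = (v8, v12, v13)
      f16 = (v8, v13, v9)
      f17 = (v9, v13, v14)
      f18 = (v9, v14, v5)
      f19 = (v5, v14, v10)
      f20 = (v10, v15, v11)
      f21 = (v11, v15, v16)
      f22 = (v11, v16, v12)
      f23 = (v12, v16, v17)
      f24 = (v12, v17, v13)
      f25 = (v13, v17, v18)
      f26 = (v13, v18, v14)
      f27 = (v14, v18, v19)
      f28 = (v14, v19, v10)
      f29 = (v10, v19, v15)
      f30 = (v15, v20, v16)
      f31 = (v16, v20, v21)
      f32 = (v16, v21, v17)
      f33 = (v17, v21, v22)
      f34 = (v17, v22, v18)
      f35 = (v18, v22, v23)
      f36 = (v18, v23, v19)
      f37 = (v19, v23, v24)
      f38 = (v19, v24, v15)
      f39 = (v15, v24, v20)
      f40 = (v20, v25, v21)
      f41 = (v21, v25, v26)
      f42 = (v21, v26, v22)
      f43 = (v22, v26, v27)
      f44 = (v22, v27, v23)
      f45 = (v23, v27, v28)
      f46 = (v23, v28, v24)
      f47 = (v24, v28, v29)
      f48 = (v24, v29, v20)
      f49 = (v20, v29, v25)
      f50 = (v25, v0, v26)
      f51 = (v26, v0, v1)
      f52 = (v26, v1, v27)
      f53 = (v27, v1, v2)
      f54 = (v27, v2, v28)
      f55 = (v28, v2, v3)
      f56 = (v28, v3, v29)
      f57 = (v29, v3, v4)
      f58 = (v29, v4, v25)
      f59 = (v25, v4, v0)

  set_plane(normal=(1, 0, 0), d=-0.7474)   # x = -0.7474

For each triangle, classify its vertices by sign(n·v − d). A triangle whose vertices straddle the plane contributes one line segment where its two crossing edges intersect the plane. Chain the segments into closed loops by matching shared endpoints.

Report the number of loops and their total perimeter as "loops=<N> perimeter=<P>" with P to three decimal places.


Straddling triangles (24 of 60):
  (v5,v10,v6) [+-+] → (-0.7474, 1.7494, 0)–(-0.7474, 1.71239, 0.058832)  len=0.0695
  (v6,v10,v11) [+--] → (-0.7474, 1.71239, 0.058832)–(-0.7474, 1.4861, 0.4185)  len=0.4249
  (v6,v11,v7) [+-+] → (-0.7474, 1.4861, 0.4185)–(-0.7474, 1.45404, 0.406469)  len=0.0342
  (v7,v11,v12) [+-+] → (-0.7474, 1.45404, 0.406469)–(-0.7474, 1.29453, 0.34661)  len=0.1704
  (v9,v13,v14) [++-] → (-0.7474, 1.29453, -0.34661)–(-0.7474, 1.4861, -0.4185)  len=0.2046
  (v9,v14,v5) [+-+] → (-0.7474, 1.4861, -0.4185)–(-0.7474, 1.50169, -0.393722)  len=0.0293
  (v5,v14,v10) [+--] → (-0.7474, 1.50169, -0.393722)–(-0.7474, 1.7494, 0)  len=0.4652
  (v11,v16,v12) [--+] → (-0.7474, 0.929996, 0.278211)–(-0.7474, 1.29453, 0.34661)  len=0.3709
  (v12,v16,v17) [+--] → (-0.7474, 0.929996, 0.278211)–(-0.7474, 0.825484, 0.2586)  len=0.1063
  (v12,v17,v13) [+-+] → (-0.7474, 0.825484, 0.2586)–(-0.7474, 0.825484, -0.144174)  len=0.4028
  (v13,v17,v18) [+--] → (-0.7474, 0.825484, -0.144174)–(-0.7474, 0.825484, -0.2586)  len=0.1144
  (v13,v18,v14) [+--] → (-0.7474, 0.825484, -0.2586)–(-0.7474, 1.29453, -0.34661)  len=0.4772
  (v17,v21,v22) [--+] → (-0.7474, -1.29453, 0.34661)–(-0.7474, -0.825484, 0.2586)  len=0.4772
  (v17,v22,v18) [-+-] → (-0.7474, -0.825484, 0.2586)–(-0.7474, -0.825484, 0.144174)  len=0.1144
  (v18,v22,v23) [-++] → (-0.7474, -0.825484, 0.144174)–(-0.7474, -0.825484, -0.2586)  len=0.4028
  (v18,v23,v19) [-+-] → (-0.7474, -0.825484, -0.2586)–(-0.7474, -0.929996, -0.278211)  len=0.1063
  (v19,v23,v24) [-+-] → (-0.7474, -0.929996, -0.278211)–(-0.7474, -1.29453, -0.34661)  len=0.3709
  (v20,v25,v21) [-+-] → (-0.7474, -1.7494, 0)–(-0.7474, -1.50169, 0.393722)  len=0.4652
  (v21,v25,v26) [-++] → (-0.7474, -1.50169, 0.393722)–(-0.7474, -1.4861, 0.4185)  len=0.0293
  (v21,v26,v22) [-++] → (-0.7474, -1.4861, 0.4185)–(-0.7474, -1.29453, 0.34661)  len=0.2046
  (v23,v28,v24) [++-] → (-0.7474, -1.45404, -0.406469)–(-0.7474, -1.29453, -0.34661)  len=0.1704
  (v24,v28,v29) [-++] → (-0.7474, -1.45404, -0.406469)–(-0.7474, -1.4861, -0.4185)  len=0.0342
  (v24,v29,v20) [-+-] → (-0.7474, -1.4861, -0.4185)–(-0.7474, -1.71239, -0.058832)  len=0.4249
  (v20,v29,v25) [-++] → (-0.7474, -1.71239, -0.058832)–(-0.7474, -1.7494, 0)  len=0.0695

Chained into 2 loop(s):
  loop 1: 12 segments, perimeter = 2.8698
  loop 2: 12 segments, perimeter = 2.8698
Total perimeter = 5.740

loops=2 perimeter=5.740


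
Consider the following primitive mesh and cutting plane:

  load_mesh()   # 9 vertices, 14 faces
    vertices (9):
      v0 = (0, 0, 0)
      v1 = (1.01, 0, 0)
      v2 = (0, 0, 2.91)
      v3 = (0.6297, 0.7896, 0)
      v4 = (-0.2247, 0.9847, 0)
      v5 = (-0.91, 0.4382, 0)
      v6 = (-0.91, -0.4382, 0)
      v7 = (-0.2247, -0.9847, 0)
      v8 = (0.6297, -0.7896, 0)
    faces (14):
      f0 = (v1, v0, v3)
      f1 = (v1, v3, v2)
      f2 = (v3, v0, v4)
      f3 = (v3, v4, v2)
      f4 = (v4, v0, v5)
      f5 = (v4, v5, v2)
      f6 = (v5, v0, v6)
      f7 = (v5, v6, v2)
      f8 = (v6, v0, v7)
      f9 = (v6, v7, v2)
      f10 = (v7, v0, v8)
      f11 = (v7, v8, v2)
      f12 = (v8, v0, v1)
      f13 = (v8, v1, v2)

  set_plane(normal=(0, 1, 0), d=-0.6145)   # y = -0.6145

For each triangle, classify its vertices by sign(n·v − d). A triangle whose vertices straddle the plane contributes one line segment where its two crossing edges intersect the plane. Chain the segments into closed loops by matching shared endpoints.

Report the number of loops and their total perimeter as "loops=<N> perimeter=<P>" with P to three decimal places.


loops=1 perimeter=4.084

Straddling triangles (6 of 14):
  (v6,v0,v7) [++-] → (-0.140224, -0.6145, 0)–(-0.688923, -0.6145, 0)  len=0.5487
  (v6,v7,v2) [+-+] → (-0.688923, -0.6145, 0)–(-0.140224, -0.6145, 1.09402)  len=1.2239
  (v7,v0,v8) [-+-] → (-0.140224, -0.6145, 0)–(0.490059, -0.6145, 0)  len=0.6303
  (v7,v8,v2) [--+] → (0.490059, -0.6145, 0.645315)–(-0.140224, -0.6145, 1.09402)  len=0.7737
  (v8,v0,v1) [-++] → (0.490059, -0.6145, 0)–(0.714035, -0.6145, 0)  len=0.2240
  (v8,v1,v2) [-++] → (0.714035, -0.6145, 0)–(0.490059, -0.6145, 0.645315)  len=0.6831

Chained into 1 loop(s):
  loop 1: 6 segments, perimeter = 4.0836
Total perimeter = 4.084


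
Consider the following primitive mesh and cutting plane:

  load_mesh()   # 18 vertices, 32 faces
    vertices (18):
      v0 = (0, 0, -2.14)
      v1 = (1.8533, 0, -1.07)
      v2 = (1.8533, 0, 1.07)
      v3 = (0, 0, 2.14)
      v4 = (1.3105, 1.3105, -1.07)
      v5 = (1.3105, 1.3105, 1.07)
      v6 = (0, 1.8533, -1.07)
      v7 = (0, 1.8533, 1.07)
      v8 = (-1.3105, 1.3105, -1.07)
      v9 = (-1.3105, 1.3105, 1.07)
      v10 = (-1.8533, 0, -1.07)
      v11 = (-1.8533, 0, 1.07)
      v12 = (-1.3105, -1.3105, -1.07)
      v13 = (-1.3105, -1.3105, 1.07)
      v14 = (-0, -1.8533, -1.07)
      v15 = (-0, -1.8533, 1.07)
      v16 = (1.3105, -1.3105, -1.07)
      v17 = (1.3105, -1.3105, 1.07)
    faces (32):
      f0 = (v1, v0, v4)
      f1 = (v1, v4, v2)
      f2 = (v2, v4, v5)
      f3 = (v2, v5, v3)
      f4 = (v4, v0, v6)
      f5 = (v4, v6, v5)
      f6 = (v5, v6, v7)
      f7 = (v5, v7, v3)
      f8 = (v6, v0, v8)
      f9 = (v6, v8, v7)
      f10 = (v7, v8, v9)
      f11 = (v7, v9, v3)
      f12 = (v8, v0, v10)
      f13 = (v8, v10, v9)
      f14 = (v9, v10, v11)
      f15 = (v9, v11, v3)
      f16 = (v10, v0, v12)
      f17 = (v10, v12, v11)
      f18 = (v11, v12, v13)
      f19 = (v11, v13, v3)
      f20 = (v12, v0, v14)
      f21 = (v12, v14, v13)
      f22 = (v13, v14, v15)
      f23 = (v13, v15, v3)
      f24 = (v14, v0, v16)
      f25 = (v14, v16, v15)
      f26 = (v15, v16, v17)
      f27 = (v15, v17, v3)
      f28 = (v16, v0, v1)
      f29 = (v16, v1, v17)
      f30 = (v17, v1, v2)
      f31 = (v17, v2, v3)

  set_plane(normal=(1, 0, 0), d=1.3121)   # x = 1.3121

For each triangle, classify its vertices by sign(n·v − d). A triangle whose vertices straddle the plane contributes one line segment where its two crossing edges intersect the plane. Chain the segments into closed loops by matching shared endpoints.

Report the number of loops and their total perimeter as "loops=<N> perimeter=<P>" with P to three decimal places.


Straddling triangles (8 of 32):
  (v1,v0,v4) [+--] → (1.3121, 0, -1.38246)–(1.3121, 1.30664, -1.07)  len=1.3435
  (v1,v4,v2) [+-+] → (1.3121, 1.30664, -1.07)–(1.3121, 1.30664, -1.06369)  len=0.0063
  (v2,v4,v5) [+--] → (1.3121, 1.30664, -1.06369)–(1.3121, 1.30664, 1.07)  len=2.1337
  (v2,v5,v3) [+--] → (1.3121, 1.30664, 1.07)–(1.3121, 0, 1.38246)  len=1.3435
  (v16,v0,v1) [--+] → (1.3121, 0, -1.38246)–(1.3121, -1.30664, -1.07)  len=1.3435
  (v16,v1,v17) [-+-] → (1.3121, -1.30664, -1.07)–(1.3121, -1.30664, 1.06369)  len=2.1337
  (v17,v1,v2) [-++] → (1.3121, -1.30664, 1.06369)–(1.3121, -1.30664, 1.07)  len=0.0063
  (v17,v2,v3) [-+-] → (1.3121, -1.30664, 1.07)–(1.3121, 0, 1.38246)  len=1.3435

Chained into 1 loop(s):
  loop 1: 8 segments, perimeter = 9.6539
Total perimeter = 9.654

loops=1 perimeter=9.654


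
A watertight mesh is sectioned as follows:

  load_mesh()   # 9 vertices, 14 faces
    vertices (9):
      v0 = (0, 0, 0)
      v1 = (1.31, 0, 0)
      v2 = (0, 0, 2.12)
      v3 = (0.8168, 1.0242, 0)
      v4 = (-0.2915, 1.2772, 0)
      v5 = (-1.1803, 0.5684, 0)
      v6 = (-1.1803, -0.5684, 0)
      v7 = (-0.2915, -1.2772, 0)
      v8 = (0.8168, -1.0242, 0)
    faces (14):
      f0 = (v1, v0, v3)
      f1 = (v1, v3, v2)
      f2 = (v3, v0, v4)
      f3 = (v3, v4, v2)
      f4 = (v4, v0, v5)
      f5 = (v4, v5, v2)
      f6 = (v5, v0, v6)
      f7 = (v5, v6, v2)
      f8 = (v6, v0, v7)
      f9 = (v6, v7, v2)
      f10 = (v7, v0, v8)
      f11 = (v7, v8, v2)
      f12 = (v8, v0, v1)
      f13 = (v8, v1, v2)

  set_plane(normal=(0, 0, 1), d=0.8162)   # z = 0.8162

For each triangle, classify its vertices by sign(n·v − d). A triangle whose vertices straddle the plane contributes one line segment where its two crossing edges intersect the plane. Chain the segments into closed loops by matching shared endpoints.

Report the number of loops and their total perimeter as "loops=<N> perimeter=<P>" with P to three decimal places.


Straddling triangles (7 of 14):
  (v1,v3,v2) [--+] → (0.502332, 0.629883, 0.8162)–(0.80565, 0, 0.8162)  len=0.6991
  (v3,v4,v2) [--+] → (-0.179273, 0.785478, 0.8162)–(0.502332, 0.629883, 0.8162)  len=0.6991
  (v4,v5,v2) [--+] → (-0.725884, 0.349566, 0.8162)–(-0.179272, 0.785478, 0.8162)  len=0.6991
  (v5,v6,v2) [--+] → (-0.725884, -0.349566, 0.8162)–(-0.725884, 0.349566, 0.8162)  len=0.6991
  (v6,v7,v2) [--+] → (-0.179273, -0.785478, 0.8162)–(-0.725884, -0.349566, 0.8162)  len=0.6991
  (v7,v8,v2) [--+] → (0.502332, -0.629883, 0.8162)–(-0.179272, -0.785478, 0.8162)  len=0.6991
  (v8,v1,v2) [--+] → (0.80565, 0, 0.8162)–(0.502332, -0.629883, 0.8162)  len=0.6991

Chained into 1 loop(s):
  loop 1: 7 segments, perimeter = 4.8939
Total perimeter = 4.894

loops=1 perimeter=4.894
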